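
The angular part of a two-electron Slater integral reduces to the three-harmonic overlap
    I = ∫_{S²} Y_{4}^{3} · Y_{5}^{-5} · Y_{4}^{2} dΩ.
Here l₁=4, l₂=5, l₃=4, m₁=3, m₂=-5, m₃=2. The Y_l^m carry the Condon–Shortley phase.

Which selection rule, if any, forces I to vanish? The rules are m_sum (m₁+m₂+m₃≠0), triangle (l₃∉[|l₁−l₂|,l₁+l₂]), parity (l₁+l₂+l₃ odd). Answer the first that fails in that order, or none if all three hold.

parity

m₁+m₂+m₃ = 3 − 5 + 2 = 0  ✓
triangle: |4−5|=1 ≤ l₃=4 ≤ 4+5=9  ✓
parity: l₁+l₂+l₃ = 13 is odd  ✗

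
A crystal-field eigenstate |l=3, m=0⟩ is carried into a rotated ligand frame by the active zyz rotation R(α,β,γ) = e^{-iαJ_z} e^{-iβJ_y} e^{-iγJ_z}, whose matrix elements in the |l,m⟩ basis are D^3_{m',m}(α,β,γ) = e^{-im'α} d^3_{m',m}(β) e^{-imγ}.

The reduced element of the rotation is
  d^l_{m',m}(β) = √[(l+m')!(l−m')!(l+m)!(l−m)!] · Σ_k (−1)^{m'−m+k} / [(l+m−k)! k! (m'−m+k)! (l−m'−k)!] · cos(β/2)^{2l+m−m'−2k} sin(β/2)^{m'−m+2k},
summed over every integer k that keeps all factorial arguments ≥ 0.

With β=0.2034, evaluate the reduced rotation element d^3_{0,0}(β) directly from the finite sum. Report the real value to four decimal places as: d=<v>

d=0.8795

d^3_{0,0}(β=0.2034) via the finite sum:
Half-angle: c=0.994833, s=0.101525. N=√(6·6·6·6)=36.000000
k: max(0,(0)−(0))=0 … min(3+(0),3−(0))=3
  k=0: (−1)^0·36.0000/(36)·0.9948^6·0.1015^0 = +0.969396
  k=1: (−1)^1·36.0000/(4)·0.9948^4·0.1015^2 = -0.090863
  k=2: (−1)^2·36.0000/(4)·0.9948^2·0.1015^4 = +0.000946
  k=3: (−1)^3·36.0000/(36)·0.9948^0·0.1015^6 = -0.000001
d^3_{0,0}(0.2034) = +0.969396 -0.090863 +0.000946 -0.000001 = +0.879478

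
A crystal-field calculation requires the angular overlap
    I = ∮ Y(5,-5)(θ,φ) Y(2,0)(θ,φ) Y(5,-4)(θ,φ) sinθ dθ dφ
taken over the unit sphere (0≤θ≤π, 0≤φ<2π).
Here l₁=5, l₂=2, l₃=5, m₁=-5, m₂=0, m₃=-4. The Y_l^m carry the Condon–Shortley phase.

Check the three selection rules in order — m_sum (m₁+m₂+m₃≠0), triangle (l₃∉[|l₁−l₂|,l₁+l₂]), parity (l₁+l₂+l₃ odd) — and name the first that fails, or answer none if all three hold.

Σmᵢ = -9  ✗
l₃∈[|l₁−l₂|,l₁+l₂]=[3,7], have l₃=5
Σlᵢ = 12 ⇒ even

m_sum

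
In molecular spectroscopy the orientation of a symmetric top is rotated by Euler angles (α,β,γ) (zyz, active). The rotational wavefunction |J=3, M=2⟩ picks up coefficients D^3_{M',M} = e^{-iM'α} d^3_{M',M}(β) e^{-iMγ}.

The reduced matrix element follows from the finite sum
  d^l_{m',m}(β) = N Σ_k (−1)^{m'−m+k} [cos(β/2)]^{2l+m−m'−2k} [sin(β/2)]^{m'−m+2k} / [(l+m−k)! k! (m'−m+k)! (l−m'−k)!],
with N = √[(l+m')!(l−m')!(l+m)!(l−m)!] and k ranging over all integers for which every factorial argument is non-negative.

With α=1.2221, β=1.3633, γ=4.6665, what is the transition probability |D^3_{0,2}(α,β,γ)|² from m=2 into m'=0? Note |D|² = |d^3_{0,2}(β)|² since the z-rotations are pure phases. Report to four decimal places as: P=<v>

Split into d^3_{0,2}(β=1.3633) × two z-phases.
Half-angle: c=0.776534, s=0.630075. N=√(6·6·120·1)=65.726707
k∈{2,3} keeps every argument non-negative
  k=2: (−1)^0·65.7267/(12)·0.7765^4·0.6301^2 = +0.790656
  k=3: (−1)^1·65.7267/(12)·0.7765^2·0.6301^4 = -0.520537
d^3_{0,2}(1.3633) = +0.790656 -0.520537 = +0.270120
|D^3_{0,2}|² = |d^3_{0,2}(β)|² = (+0.270120)² = 0.072965 (the z-rotation phases have unit modulus)

P=0.0730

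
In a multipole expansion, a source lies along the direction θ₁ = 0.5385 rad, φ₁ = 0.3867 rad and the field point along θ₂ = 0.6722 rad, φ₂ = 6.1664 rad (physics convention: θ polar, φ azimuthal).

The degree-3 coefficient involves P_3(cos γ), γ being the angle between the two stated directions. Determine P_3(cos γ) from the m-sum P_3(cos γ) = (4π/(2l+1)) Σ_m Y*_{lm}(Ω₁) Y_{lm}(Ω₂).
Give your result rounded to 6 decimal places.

Summing Y*_{l m}(θ₁,φ₁)·Y_{l m}(θ₂,φ₂) over m ∈ [−3, 3]; prefactor 4π/(2·3+1) = 1.795196:
  term(m=-3) = (0.000342, 0.005659)   from Y*(Ω₁)=(0.022469, 0.051598), Y(Ω₂)=(0.094625, 0.034579)
  term(m=-2) = (0.038240, 0.060478)   from Y*(Ω₁)=(0.165115, 0.161200), Y(Ω₂)=(0.301660, 0.071769)
  term(m=-1) = (0.161684, 0.089062)   from Y*(Ω₁)=(0.412147, 0.167827), Y(Ω₂)=(0.411979, 0.048333)
  term(m=+0) = (0.003919, 0.000000)   from Y*(Ω₁)=(0.219427, -0.000000), Y(Ω₂)=(0.017861, 0.000000)
  term(m=+1) = (0.161684, -0.089062)   from Y*(Ω₁)=(-0.412147, 0.167827), Y(Ω₂)=(-0.411979, 0.048333)
  term(m=+2) = (0.038240, -0.060478)   from Y*(Ω₁)=(0.165115, -0.161200), Y(Ω₂)=(0.301660, -0.071769)
  term(m=+3) = (0.000342, -0.005659)   from Y*(Ω₁)=(-0.022469, 0.051598), Y(Ω₂)=(-0.094625, 0.034579)
Accumulated sum (0.404451, -0.000000); after 4π/(2l+1) scaling, (0.726068, -0.000000) ⇒ P_3 = 0.726068

0.726068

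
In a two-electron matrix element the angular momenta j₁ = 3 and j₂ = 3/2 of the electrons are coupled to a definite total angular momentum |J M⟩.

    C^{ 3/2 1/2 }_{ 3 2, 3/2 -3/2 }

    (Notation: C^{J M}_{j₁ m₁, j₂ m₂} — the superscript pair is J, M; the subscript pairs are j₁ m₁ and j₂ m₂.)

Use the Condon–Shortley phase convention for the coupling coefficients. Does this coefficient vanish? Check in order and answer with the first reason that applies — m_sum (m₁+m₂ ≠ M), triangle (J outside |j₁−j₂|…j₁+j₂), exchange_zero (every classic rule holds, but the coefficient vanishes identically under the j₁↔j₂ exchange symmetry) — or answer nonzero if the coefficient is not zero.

nonzero

m-sum: m₁+m₂ = 2+(-3/2) = 1/2, M = 1/2  ✓
triangle: |j₁−j₂| = 3/2 ≤ J = 3/2 ≤ j₁+j₂ = 9/2  ✓
exchange: j₁≠j₂ or m₁≠m₂ — the exchange symmetry imposes no constraint here
value check: CG = +√(2/7) = +0.534522 ≠ 0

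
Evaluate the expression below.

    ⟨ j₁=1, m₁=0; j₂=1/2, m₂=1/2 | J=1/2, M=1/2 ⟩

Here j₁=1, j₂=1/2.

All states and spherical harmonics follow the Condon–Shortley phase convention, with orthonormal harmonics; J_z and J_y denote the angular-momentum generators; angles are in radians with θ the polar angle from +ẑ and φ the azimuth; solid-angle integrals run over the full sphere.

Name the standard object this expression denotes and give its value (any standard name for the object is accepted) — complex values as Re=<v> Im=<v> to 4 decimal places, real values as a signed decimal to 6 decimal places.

Clebsch–Gordan coefficient, −√(1/3) ≈ -0.577350

This is a Clebsch–Gordan (vector-coupling) coefficient.
triangle: 1!×1!×0!/3! = 1/6
(j±m)!: 1!×1!×1!×0!×1!×0! = 1
prefactor² = (2J+1)×Δ×N² = 1/3
  k=1: −1/(1!×0!×0!×0!×1!×0!) = -1
Σ = -1  ⇒  CG² = 1/3×(-1)² = 1/3
CG = −√(1/3) = -0.577350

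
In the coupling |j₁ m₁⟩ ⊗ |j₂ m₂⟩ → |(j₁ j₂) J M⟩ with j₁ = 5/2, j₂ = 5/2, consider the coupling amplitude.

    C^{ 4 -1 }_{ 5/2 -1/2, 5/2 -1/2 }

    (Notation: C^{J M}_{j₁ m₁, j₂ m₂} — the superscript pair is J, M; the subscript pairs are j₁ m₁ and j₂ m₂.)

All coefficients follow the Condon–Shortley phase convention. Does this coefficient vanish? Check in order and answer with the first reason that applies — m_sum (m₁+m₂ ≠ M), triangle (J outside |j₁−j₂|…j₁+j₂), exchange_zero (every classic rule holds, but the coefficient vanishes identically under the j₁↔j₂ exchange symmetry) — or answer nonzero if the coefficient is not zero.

m-sum: m₁+m₂ = -1/2+(-1/2) = -1, M = -1  ✓
triangle: |j₁−j₂| = 0 ≤ J = 4 ≤ j₁+j₂ = 5  ✓
exchange: j₁=j₂ and m₁=m₂, and (−1)^(j₁+j₂−J) = (−1)^1 = −1 forces ⟨j₁m₁;j₂m₂|JM⟩ = −⟨j₂m₂;j₁m₁|JM⟩ = −⟨j₁m₁;j₂m₂|JM⟩ ⇒ the coefficient vanishes identically
Racah sum check: Σ_k collapses to 0 ⇒ CG = 0

exchange_zero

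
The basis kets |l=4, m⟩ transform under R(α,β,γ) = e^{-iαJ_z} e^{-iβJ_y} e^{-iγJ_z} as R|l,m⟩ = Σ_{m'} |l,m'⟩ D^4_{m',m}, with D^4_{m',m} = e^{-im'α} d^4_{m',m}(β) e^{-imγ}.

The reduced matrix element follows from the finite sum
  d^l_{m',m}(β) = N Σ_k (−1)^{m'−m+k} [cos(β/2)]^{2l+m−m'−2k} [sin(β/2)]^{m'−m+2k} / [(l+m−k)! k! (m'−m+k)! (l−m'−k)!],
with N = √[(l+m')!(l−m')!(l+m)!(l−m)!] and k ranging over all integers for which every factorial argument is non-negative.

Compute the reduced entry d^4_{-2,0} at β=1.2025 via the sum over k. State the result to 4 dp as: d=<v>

d^4_{-2,0}(β=1.2025) via the finite sum:
c=cos(1.202500/2)=0.824629, s=sin(1.202500/2)=0.565674; N=√[2·720·24·24]=910.735966
The bounds max(0,m−m')=2 and min(l+m,l−m')=4 give 3 terms
  k=2: (−1)^0·910.7360/(96)·0.8246^6·0.5657^2 = +0.954565
  k=3: (−1)^1·910.7360/(36)·0.8246^4·0.5657^4 = -1.197812
  k=4: (−1)^2·910.7360/(96)·0.8246^2·0.5657^6 = +0.211366
d^4_{-2,0}(1.2025) = +0.954565 -1.197812 +0.211366 = -0.031882

d=-0.0319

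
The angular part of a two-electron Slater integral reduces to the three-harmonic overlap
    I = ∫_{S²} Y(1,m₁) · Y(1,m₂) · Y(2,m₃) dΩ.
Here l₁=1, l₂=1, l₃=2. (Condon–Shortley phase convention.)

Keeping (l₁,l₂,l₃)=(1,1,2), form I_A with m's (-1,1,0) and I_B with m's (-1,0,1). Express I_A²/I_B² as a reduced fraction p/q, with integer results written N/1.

Shared (l₁,l₂,l₃)=(1,1,2): N and (l;000)² cancel in I_A²/I_B².
A: Δ = 0!·2!·2!/5! = 1/30; Racah Σ t=0..0: t=0:+1/4 = 1/4; ⇒ 3j(1 1 2; -1 1 0)² = 1/30, sgn +1
B: Δ = 0!·2!·2!/5! = 1/30; Racah Σ t=0..0: t=0:+1/2 = 1/2; ⇒ 3j(1 1 2; -1 0 1)² = 1/10, sgn -1
I_A²/I_B² = (1/30)/(1/10) = 1/3

1/3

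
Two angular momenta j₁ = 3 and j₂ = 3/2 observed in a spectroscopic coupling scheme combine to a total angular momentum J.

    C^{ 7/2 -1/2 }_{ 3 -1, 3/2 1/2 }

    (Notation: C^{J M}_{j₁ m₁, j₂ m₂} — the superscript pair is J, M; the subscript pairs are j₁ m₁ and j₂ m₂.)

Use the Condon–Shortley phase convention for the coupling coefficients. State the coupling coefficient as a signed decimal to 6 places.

j₁+j₂−J=1  J+j₁−j₂=5  J−j₁+j₂=2  j₁+j₂+J+1=9
(j₁±m₁, j₂±m₂, J±M) = (2,4,2,1,3,4)
P² = 512/7
sum k=0..1:
  [0] +1/48 = 1/48
  [1] −1/12 = -1/12
S = -1/16
C² = P²·S² = 2/7 ; C = -0.534522

−√(2/7) = -0.534522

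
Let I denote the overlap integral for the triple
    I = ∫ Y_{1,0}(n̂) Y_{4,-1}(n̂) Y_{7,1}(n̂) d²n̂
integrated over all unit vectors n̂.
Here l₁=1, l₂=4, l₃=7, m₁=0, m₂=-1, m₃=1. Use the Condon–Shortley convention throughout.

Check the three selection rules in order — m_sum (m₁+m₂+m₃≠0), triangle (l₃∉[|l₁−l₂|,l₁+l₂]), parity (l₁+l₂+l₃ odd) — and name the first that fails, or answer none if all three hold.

azimuthal sum: 0 − 1 + 1 = 0  ✓
l₃ must lie in [3,5]; have l₃=7  ✗
L = 1 + 4 + 7 = 12 (even)

triangle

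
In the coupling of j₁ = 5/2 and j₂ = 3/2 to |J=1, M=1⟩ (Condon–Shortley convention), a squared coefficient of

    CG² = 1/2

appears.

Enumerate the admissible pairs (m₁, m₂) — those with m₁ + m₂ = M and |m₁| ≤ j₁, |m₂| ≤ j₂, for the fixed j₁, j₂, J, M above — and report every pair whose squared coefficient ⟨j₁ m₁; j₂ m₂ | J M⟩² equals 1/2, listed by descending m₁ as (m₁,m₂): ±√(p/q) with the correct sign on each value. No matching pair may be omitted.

Admissible pairs with m₁+m₂ = M = 1: (-1/2,3/2), (1/2,1/2), (3/2,-1/2), (5/2,-3/2)
  (m₁,m₂)=(5/2,-3/2): CG² = 1/2, CG = +√(1/2)   ← matches the target
  (m₁,m₂)=(3/2,-1/2): CG² = 3/10, CG = −√(3/10)
  (m₁,m₂)=(1/2,1/2): CG² = 3/20, CG = +√(3/20)
  (m₁,m₂)=(-1/2,3/2): CG² = 1/20, CG = −√(1/20)
Pairs with CG² = 1/2: (5/2,-3/2): +√(1/2)

(5/2,-3/2): +√(1/2)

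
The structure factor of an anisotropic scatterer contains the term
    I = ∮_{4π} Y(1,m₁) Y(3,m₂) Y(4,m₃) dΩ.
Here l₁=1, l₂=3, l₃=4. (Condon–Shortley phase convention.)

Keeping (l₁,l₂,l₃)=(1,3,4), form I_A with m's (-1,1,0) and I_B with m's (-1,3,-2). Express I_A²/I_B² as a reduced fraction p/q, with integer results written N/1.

l's match ⇒ only the (l;m) 3-j factors differ between A and B.
A: triangle coeff Δ(1,3,4) = 1/252; Σ_t [0,0]: t=0:+1/96 = 1/96; (3j)²=1/42 [(1 3 4; -1 1 0)], sign=+1
B: triangle coeff Δ(1,3,4) = 1/252; Σ_t [0,0]: t=0:+1/1440 = 1/1440; (3j)²=1/252 [(1 3 4; -1 3 -2)], sign=+1
I_A²/I_B² = (1/42)/(1/252) = 6/1

6/1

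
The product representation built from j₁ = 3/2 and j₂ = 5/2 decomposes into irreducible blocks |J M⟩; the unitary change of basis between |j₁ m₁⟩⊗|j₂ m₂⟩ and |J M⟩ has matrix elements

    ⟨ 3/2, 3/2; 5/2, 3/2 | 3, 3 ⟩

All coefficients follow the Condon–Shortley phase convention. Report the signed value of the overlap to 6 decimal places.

+0.612372

j₁+j₂−J=1  J+j₁−j₂=2  J−j₁+j₂=4  j₁+j₂+J+1=8
(j₁±m₁, j₂±m₂, J±M) = (3,0,4,1,6,0)
P² = 864
sum k=0..0:
  [0] +1/48 = 1/48
S = 1/48
C² = P²·S² = 3/8 ; C = +0.612372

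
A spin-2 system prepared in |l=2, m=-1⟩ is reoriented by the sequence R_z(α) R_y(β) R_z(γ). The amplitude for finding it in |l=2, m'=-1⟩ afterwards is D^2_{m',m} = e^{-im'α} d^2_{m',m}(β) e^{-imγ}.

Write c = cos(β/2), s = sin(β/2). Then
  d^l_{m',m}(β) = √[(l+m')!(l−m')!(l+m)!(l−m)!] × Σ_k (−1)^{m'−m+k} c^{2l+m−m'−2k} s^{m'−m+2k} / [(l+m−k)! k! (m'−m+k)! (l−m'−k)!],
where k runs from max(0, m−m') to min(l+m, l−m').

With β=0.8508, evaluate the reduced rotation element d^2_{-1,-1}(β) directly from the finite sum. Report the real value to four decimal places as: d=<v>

d=0.2645

d^2_{-1,-1}(β=0.8508) via the finite sum:
c=cos(0.850800/2)=0.910874, s=sin(0.850800/2)=0.412685; N=√[1·6·1·6]=6.000000
Admissible k: 0..1 (factorial args all ≥0)
  k=0: (−1)^0·6.0000/(6)·0.9109^4·0.4127^0 = +0.688387
  k=1: (−1)^1·6.0000/(2)·0.9109^2·0.4127^2 = -0.423912
d^2_{-1,-1}(0.8508) = +0.688387 -0.423912 = +0.264475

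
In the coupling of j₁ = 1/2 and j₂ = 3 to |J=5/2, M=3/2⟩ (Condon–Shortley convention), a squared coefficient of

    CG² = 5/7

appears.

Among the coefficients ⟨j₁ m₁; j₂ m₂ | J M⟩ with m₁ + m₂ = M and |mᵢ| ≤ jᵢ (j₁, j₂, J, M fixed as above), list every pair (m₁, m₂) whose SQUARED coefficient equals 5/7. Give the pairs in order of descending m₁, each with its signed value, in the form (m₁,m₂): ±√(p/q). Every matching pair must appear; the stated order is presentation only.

Admissible pairs with m₁+m₂ = M = 3/2: (-1/2,2), (1/2,1)
  (m₁,m₂)=(1/2,1): CG² = 2/7, CG = +√(2/7)
  (m₁,m₂)=(-1/2,2): CG² = 5/7, CG = −√(5/7)   ← matches the target
Pairs with CG² = 5/7: (-1/2,2): −√(5/7)

(-1/2,2): −√(5/7)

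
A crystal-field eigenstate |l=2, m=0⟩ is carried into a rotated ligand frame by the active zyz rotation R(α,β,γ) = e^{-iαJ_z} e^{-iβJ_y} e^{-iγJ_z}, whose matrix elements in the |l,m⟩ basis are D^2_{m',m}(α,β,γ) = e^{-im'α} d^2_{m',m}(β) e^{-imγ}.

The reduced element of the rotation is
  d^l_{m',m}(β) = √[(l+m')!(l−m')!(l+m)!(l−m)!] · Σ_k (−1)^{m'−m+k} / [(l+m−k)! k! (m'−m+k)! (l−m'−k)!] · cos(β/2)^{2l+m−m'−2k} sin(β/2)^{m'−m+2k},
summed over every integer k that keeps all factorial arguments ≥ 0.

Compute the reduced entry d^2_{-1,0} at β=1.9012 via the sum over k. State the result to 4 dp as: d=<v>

d=-0.3758

d^2_{-1,0}(β=1.9012) via the finite sum:
Half-angle: c=0.581195, s=0.813764. N=√(1·6·2·2)=4.898979
k∈{1,2} keeps every argument non-negative
  k=1: (−1)^0·4.8990/(2)·0.5812^3·0.8138^1 = +0.391327
  k=2: (−1)^1·4.8990/(2)·0.5812^1·0.8138^3 = -0.767173
d^2_{-1,0}(1.9012) = +0.391327 -0.767173 = -0.375846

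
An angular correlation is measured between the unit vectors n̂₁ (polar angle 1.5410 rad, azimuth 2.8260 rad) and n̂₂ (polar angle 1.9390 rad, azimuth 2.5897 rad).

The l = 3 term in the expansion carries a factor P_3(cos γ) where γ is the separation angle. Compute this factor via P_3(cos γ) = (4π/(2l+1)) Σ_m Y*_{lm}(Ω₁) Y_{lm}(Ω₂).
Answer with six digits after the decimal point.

Addition theorem: P_3(cos γ) = (4π/7) Σ_m Y*_{lm}(Ω₁) Y_{lm}(Ω₂), m = −3…3:
  m=-3: (-0.243460+0.338142i) × (+0.028726-0.337608i) = +0.107166+0.091907i  (running Σ = +0.107166+0.091907i)
  m=-2: (+0.024559-0.017951i) × (-0.144158-0.285908i) = -0.008673-0.004434i  (running Σ = +0.098493+0.087474i)
  m=-1: (+0.305720-0.099819i) × (+0.090433+0.055681i) = +0.033205+0.007996i  (running Σ = +0.131698+0.095469i)
  m=0: (-0.033304-0.000000i) × (+0.315952+0.000000i) = -0.010522-0.000000i  (running Σ = +0.121176+0.095469i)
  m=1: (-0.305720-0.099819i) × (-0.090433+0.055681i) = +0.033205-0.007996i  (running Σ = +0.154381+0.087474i)
  m=2: (+0.024559+0.017951i) × (-0.144158+0.285908i) = -0.008673+0.004434i  (running Σ = +0.145708+0.091907i)
  m=3: (+0.243460+0.338142i) × (-0.028726-0.337608i) = +0.107166-0.091907i  (running Σ = +0.252874+0.000000i)
Accumulated sum +0.252874+0.000000i; after 4π/(2l+1) scaling, +0.453959+0.000000i ⇒ P_3 = 0.453959

0.453959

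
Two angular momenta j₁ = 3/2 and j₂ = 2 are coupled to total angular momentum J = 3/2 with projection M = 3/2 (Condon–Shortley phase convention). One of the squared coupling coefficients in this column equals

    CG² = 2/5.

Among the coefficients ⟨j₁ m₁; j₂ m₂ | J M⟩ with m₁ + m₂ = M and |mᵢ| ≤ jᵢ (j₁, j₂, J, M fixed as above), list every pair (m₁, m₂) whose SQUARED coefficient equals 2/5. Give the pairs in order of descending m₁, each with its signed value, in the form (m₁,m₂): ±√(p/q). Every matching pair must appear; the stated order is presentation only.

(1/2,1): −√(2/5); (-1/2,2): +√(2/5)

Admissible pairs with m₁+m₂ = M = 3/2: (-1/2,2), (1/2,1), (3/2,0)
  (m₁,m₂)=(3/2,0): CG² = 1/5, CG = +√(1/5)
  (m₁,m₂)=(1/2,1): CG² = 2/5, CG = −√(2/5)   ← matches the target
  (m₁,m₂)=(-1/2,2): CG² = 2/5, CG = +√(2/5)   ← matches the target
Pairs with CG² = 2/5: (1/2,1): −√(2/5); (-1/2,2): +√(2/5)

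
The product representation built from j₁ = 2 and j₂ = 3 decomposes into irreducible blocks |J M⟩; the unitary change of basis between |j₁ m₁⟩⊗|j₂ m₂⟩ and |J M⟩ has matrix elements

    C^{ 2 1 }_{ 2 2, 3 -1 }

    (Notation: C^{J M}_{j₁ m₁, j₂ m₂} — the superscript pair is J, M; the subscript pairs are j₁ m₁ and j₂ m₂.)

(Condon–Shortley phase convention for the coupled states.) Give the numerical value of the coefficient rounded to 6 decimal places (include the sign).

triangle: 3!·1!·3!/8! = 36/40320
(j±m)!: 4!·0!·2!·4!·3!·1! = 6912
prefactor² = (2J+1)·Δ·N² = 216/7
  k=0: +1/(0!·3!·0!·2!·1!·1!) = 1/12
Σ = 1/12  ⇒  CG² = 216/7·(1/12)² = 3/14
CG = +√(3/14) = +0.462910

+√(3/14) = +0.462910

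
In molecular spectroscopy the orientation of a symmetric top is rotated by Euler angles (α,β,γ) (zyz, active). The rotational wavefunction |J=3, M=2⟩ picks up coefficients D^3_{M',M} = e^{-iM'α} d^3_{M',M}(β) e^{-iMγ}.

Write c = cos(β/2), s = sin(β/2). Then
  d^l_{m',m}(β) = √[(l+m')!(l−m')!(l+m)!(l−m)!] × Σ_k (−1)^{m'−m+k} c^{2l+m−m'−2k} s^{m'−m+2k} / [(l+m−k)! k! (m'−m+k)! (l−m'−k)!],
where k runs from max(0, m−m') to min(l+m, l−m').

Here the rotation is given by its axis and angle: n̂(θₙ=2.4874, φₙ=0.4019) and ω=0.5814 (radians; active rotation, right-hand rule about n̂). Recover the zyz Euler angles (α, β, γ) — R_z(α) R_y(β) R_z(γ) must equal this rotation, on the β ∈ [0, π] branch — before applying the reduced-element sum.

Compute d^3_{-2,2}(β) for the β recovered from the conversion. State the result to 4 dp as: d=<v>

d=0.0045

Axis–angle → zyz. n̂ = (sinθₙcosφₙ, sinθₙsinφₙ, cosθₙ) = (+0.560032, +0.238033, -0.793539), ω = 0.5814.
R = I cosω + sinω [n̂]ₓ + (1−cosω) n̂n̂ᵀ gives
  R = [+0.887227, +0.457710, +0.057708; -0.413905, +0.845004, -0.338602; -0.203745, +0.276531, +0.939159]
β = atan2(√(R₁₃²+R₂₃²), R₃₃) = 0.350624; α = atan2(R₂₃, R₁₃) mod 2π = 4.881197; γ = atan2(R₃₂, −R₃₁) mod 2π = 0.935804
d^3_{-2,2}(β=0.3506) via the finite sum:
Half-angle: c=0.984672, s=0.174415. N=√(1·120·120·1)=120.000000
Admissible k: 4..5 (factorial args all ≥0)
  k=4: (−1)^0·120.0000/(24)·0.9847^2·0.1744^4 = +0.004486
  k=5: (−1)^1·120.0000/(120)·0.9847^0·0.1744^6 = -0.000028
d^3_{-2,2}(0.3506) = +0.004486 -0.000028 = +0.004458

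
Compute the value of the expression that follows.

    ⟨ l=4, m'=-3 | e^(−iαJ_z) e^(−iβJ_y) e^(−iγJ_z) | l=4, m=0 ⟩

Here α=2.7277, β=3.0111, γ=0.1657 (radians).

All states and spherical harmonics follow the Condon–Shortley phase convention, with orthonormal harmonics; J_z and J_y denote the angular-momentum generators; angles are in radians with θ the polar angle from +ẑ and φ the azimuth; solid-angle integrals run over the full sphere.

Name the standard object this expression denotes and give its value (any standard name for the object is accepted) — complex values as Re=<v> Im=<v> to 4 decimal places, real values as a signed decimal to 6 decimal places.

This is a Wigner D-matrix element — the rotation-matrix element ⟨l m'| R(α,β,γ) |l m⟩ in the angular-momentum basis.
First d^4_{-3,0}(β=3.0111), then the phase factors e^{-i(-3)α} and e^{-i(0)γ}:
Half-angle: c=0.065200, s=0.997872. N=√(1·5040·24·24)=1703.830978
The bounds max(0,m−m')=3 and min(l+m,l−m')=4 give 2 terms
  k=3: (−1)^0·1703.8310/(144)·0.0652^5·0.9979^3 = +0.000014
  k=4: (−1)^1·1703.8310/(144)·0.0652^3·0.9979^5 = -0.003245
d^4_{-3,0}(3.0111) = +0.000014 -0.003245 = -0.003231
Attach z-rotation phases: D = e^{-i(-3)(2.7277)}·(-0.003231)·e^{-i(0)(0.1657)} = +0.001044-0.003057i

Wigner D-matrix element, Re=0.0010 Im=-0.0031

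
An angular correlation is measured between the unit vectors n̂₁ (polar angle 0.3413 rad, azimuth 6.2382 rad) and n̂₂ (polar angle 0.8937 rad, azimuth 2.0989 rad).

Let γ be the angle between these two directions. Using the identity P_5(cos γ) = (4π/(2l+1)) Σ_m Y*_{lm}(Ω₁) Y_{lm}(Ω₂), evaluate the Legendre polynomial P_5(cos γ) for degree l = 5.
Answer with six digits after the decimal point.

0.193651

Summing Y*_{l m}(θ₁,φ₁)·Y_{l m}(θ₂,φ₂) over m ∈ [−5, 5]; prefactor 4π/(2·5+1) = 1.142397:
  term(m=-5) = (-0.000071, 0.000250)   from Y*(Ω₁)=(0.001901, -0.000435), Y(Ω₂)=(-0.064122, 0.117075)
  term(m=-4) = (-0.003891, -0.004422)   from Y*(Ω₁)=(0.017079, -0.003107), Y(Ω₂)=(-0.174930, -0.290760)
  term(m=-3) = (0.037213, -0.005566)   from Y*(Ω₁)=(0.089875, -0.012203), Y(Ω₂)=(0.414815, -0.005606)
  term(m=-2) = (-0.014052, 0.031080)   from Y*(Ω₁)=(0.296498, -0.026748), Y(Ω₂)=(-0.056390, 0.099736)
  term(m=-1) = (0.093710, 0.145211)   from Y*(Ω₁)=(0.549034, -0.024715), Y(Ω₂)=(0.158454, 0.271617)
  term(m=+0) = (-0.056305, 0.000000)   from Y*(Ω₁)=(0.277376, -0.000000), Y(Ω₂)=(-0.202992, 0.000000)
  term(m=+1) = (0.093710, -0.145211)   from Y*(Ω₁)=(-0.549034, -0.024715), Y(Ω₂)=(-0.158454, 0.271617)
  term(m=+2) = (-0.014052, -0.031080)   from Y*(Ω₁)=(0.296498, 0.026748), Y(Ω₂)=(-0.056390, -0.099736)
  term(m=+3) = (0.037213, 0.005566)   from Y*(Ω₁)=(-0.089875, -0.012203), Y(Ω₂)=(-0.414815, -0.005606)
  term(m=+4) = (-0.003891, 0.004422)   from Y*(Ω₁)=(0.017079, 0.003107), Y(Ω₂)=(-0.174930, 0.290760)
  term(m=+5) = (-0.000071, -0.000250)   from Y*(Ω₁)=(-0.001901, -0.000435), Y(Ω₂)=(0.064122, 0.117075)
Accumulated sum (0.169512, 0.000000); after 4π/(2l+1) scaling, (0.193651, 0.000000) ⇒ P_5 = 0.193651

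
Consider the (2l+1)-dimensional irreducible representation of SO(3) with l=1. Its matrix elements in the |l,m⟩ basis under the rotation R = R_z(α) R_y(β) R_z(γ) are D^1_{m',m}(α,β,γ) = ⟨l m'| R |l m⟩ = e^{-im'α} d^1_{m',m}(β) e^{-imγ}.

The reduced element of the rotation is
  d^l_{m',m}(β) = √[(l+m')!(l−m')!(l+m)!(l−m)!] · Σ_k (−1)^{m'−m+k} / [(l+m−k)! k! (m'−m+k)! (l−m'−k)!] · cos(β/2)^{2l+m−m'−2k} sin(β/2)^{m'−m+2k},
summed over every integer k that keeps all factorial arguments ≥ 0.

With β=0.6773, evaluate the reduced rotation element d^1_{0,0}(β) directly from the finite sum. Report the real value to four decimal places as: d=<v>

d^1_{0,0}(β=0.6773) via the finite sum:
Half-angle: c=0.943204, s=0.332214. N=√(1·1·1·1)=1.000000
k: max(0,(0)−(0))=0 … min(1+(0),1−(0))=1
  k=0: (−1)^0·1.0000/(1)·0.9432^2·0.3322^0 = +0.889634
  k=1: (−1)^1·1.0000/(1)·0.9432^0·0.3322^2 = -0.110366
d^1_{0,0}(0.6773) = +0.889634 -0.110366 = +0.779268

d=0.7793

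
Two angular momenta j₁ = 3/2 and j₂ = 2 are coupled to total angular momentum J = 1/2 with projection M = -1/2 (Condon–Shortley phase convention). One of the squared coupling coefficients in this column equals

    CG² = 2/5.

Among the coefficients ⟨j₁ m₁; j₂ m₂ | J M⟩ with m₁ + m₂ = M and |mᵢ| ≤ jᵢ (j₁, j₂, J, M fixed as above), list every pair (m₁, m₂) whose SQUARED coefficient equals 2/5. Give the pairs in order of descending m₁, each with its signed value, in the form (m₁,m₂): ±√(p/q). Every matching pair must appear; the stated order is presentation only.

Admissible pairs with m₁+m₂ = M = -1/2: (-3/2,1), (-1/2,0), (1/2,-1), (3/2,-2)
  (m₁,m₂)=(3/2,-2): CG² = 2/5, CG = +√(2/5)   ← matches the target
  (m₁,m₂)=(1/2,-1): CG² = 3/10, CG = −√(3/10)
  (m₁,m₂)=(-1/2,0): CG² = 1/5, CG = +√(1/5)
  (m₁,m₂)=(-3/2,1): CG² = 1/10, CG = −√(1/10)
Pairs with CG² = 2/5: (3/2,-2): +√(2/5)

(3/2,-2): +√(2/5)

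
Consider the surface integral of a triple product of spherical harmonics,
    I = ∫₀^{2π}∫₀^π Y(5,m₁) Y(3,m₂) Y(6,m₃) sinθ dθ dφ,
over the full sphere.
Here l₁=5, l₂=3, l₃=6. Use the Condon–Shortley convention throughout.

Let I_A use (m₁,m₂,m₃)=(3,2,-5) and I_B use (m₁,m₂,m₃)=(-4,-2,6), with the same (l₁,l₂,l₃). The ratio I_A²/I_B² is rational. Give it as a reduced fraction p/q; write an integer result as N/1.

Shared (l₁,l₂,l₃)=(5,3,6): N and (l;000)² cancel in I_A²/I_B².
A: Δ = 2!·8!·4!/15! = 1/675675; Racah Σ t=1..2: t=1:−1/120960 t=2:+1/483840 = -1/161280; ⇒ 3j(5 3 6; 3 2 -5)² = 2/91, sgn +1
B: Δ = 2!·8!·4!/15! = 1/675675; Racah Σ t=1..1: t=1:−1/967680 = -1/967680; ⇒ 3j(5 3 6; -4 -2 6)² = 3/91, sgn -1
I_A²/I_B² = (2/91)/(3/91) = 2/3

2/3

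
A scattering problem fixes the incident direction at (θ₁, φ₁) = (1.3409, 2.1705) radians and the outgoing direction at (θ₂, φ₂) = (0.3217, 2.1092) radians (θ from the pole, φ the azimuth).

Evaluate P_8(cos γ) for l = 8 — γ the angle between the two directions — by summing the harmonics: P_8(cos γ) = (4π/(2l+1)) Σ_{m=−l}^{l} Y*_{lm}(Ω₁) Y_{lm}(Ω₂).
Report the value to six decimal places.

Expand P_8 via completeness: Σ_{m} conj(Y_{8,m}) at Ω₁ times Y_{8,m} at Ω₂ —
  m=-8: Y*=(0.035453, -0.414911)  Y=(-0.000020, 0.000047)  product (0.000019, 0.000010)
  m=-7: Y*=(-0.339368, 0.191822)  Y=(-0.000363, -0.000500)  product (0.000219, 0.000100)
  m=-6: Y*=(-0.063651, -0.031269)  Y=(0.004683, -0.000417)  product (-0.000311, -0.000120)
  m=-5: Y*=(0.051359, 0.356516)  Y=(-0.011124, 0.023053)  product (-0.008790, -0.002782)
  m=-4: Y*=(0.039162, -0.035958)  Y=(-0.056293, -0.085395)  product (-0.005275, -0.001320)
  m=-3: Y*=(0.314106, 0.072988)  Y=(0.292840, -0.013015)  product (0.092933, 0.017286)
  m=-2: Y*=(-0.038625, -0.099174)  Y=(-0.261754, 0.486059)  product (0.058315, 0.007185)
  m=-1: Y*=(0.170006, -0.248655)  Y=(-0.260130, -0.435537)  product (-0.152522, -0.009361)
  m=+0: Y*=(-0.121558, -0.000000)  Y=(-0.185557, 0.000000)  product (0.022556, 0.000000)
  m=+1: Y*=(-0.170006, -0.248655)  Y=(0.260130, -0.435537)  product (-0.152522, 0.009361)
  m=+2: Y*=(-0.038625, 0.099174)  Y=(-0.261754, -0.486059)  product (0.058315, -0.007185)
  m=+3: Y*=(-0.314106, 0.072988)  Y=(-0.292840, -0.013015)  product (0.092933, -0.017286)
  m=+4: Y*=(0.039162, 0.035958)  Y=(-0.056293, 0.085395)  product (-0.005275, 0.001320)
  m=+5: Y*=(-0.051359, 0.356516)  Y=(0.011124, 0.023053)  product (-0.008790, 0.002782)
  m=+6: Y*=(-0.063651, 0.031269)  Y=(0.004683, 0.000417)  product (-0.000311, 0.000120)
  m=+7: Y*=(0.339368, 0.191822)  Y=(0.000363, -0.000500)  product (0.000219, -0.000100)
  m=+8: Y*=(0.035453, 0.414911)  Y=(-0.000020, -0.000047)  product (0.000019, -0.000010)
Total Σ_m = (-0.008271, 0.000000). Multiply by 0.739198: (-0.006114, 0.000000). P_8(cos γ) = -0.006114

-0.006114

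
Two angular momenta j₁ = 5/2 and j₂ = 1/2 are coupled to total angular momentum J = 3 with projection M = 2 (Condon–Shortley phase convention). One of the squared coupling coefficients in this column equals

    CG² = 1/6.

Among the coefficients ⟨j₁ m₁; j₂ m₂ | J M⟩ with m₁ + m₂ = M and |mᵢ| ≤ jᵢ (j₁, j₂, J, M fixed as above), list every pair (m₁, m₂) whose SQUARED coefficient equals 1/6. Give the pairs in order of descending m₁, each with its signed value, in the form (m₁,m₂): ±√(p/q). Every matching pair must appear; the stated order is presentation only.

Admissible pairs with m₁+m₂ = M = 2: (3/2,1/2), (5/2,-1/2)
  (m₁,m₂)=(5/2,-1/2): CG² = 1/6, CG = +√(1/6)   ← matches the target
  (m₁,m₂)=(3/2,1/2): CG² = 5/6, CG = +√(5/6)
Pairs with CG² = 1/6: (5/2,-1/2): +√(1/6)

(5/2,-1/2): +√(1/6)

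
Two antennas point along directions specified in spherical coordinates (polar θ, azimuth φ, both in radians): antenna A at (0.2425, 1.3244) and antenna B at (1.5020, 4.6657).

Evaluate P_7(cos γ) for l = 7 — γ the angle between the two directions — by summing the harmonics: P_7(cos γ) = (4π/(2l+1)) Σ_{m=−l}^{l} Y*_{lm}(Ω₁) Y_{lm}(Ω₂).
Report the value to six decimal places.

Summing Y*_{l m}(θ₁,φ₁)·Y_{l m}(θ₂,φ₂) over m ∈ [−7, 7]; prefactor 4π/(2·7+1) = 0.837758:
  term(m=-7) = (-0.000002, 0.000011)   from Y*(Ω₁)=(-0.000023, 0.000004), Y(Ω₂)=(0.157891, -0.465785)
  term(m=-6) = (0.000016, -0.000041)   from Y*(Ω₁)=(-0.000032, 0.000347), Y(Ω₂)=(-0.121857, -0.035058)
  term(m=-5) = (0.000607, -0.000943)   from Y*(Ω₁)=(0.003109, 0.001095), Y(Ω₂)=(0.078730, -0.331102)
  term(m=-4) = (-0.002244, 0.002305)   from Y*(Ω₁)=(0.012103, -0.018265), Y(Ω₂)=(-0.144291, -0.027265)
  term(m=-3) = (-0.025354, 0.017313)   from Y*(Ω₁)=(-0.069960, -0.076744), Y(Ω₂)=(0.041274, -0.292745)
  term(m=-2) = (0.047944, -0.020237)   from Y*(Ω₁)=(-0.295722, 0.158797), Y(Ω₂)=(-0.154362, -0.014456)
  term(m=-1) = (0.174444, -0.035308)   from Y*(Ω₁)=(0.155784, 0.619402), Y(Ω₂)=(0.013006, -0.278361)
  term(m=+0) = (-0.056725, 0.000000)   from Y*(Ω₁)=(0.360443, -0.000000), Y(Ω₂)=(-0.157375, 0.000000)
  term(m=+1) = (0.174444, 0.035308)   from Y*(Ω₁)=(-0.155784, 0.619402), Y(Ω₂)=(-0.013006, -0.278361)
  term(m=+2) = (0.047944, 0.020237)   from Y*(Ω₁)=(-0.295722, -0.158797), Y(Ω₂)=(-0.154362, 0.014456)
  term(m=+3) = (-0.025354, -0.017313)   from Y*(Ω₁)=(0.069960, -0.076744), Y(Ω₂)=(-0.041274, -0.292745)
  term(m=+4) = (-0.002244, -0.002305)   from Y*(Ω₁)=(0.012103, 0.018265), Y(Ω₂)=(-0.144291, 0.027265)
  term(m=+5) = (0.000607, 0.000943)   from Y*(Ω₁)=(-0.003109, 0.001095), Y(Ω₂)=(-0.078730, -0.331102)
  term(m=+6) = (0.000016, 0.000041)   from Y*(Ω₁)=(-0.000032, -0.000347), Y(Ω₂)=(-0.121857, 0.035058)
  term(m=+7) = (-0.000002, -0.000011)   from Y*(Ω₁)=(0.000023, 0.000004), Y(Ω₂)=(-0.157891, -0.465785)
Accumulated sum (0.334097, -0.000000); after 4π/(2l+1) scaling, (0.279893, -0.000000) ⇒ P_7 = 0.279893

0.279893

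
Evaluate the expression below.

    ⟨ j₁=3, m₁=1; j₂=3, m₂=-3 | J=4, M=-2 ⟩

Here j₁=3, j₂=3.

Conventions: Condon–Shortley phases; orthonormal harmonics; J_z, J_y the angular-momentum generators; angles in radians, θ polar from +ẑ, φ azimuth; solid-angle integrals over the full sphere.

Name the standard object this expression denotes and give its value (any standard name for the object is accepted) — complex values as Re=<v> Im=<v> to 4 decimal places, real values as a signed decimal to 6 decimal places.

Clebsch–Gordan coefficient, +√(27/77) ≈ +0.592157

This is a Clebsch–Gordan (vector-coupling) coefficient.
j₁+j₂−J=2  J+j₁−j₂=4  J−j₁+j₂=4  j₁+j₂+J+1=11
(j₁±m₁, j₂±m₂, J±M) = (4,2,0,6,2,6)
P² = 995328/77
sum k=0..0:
  [0] +1/192 = 1/192
S = 1/192
C² = P²·S² = 27/77 ; C = +0.592157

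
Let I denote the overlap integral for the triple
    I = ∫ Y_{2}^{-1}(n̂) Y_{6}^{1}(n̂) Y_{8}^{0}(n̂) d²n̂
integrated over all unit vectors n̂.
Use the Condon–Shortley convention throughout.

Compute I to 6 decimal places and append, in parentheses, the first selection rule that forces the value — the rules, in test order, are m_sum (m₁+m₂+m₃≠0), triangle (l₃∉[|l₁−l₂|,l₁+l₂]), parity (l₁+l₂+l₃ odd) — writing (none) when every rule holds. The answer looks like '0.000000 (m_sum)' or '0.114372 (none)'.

Rules hold: Σm=0, L=16 even, 4≤8≤8.
N = 5·13·17 = 1105
Δ = 0!·4!·12!/17! = 1/30940
Racah Σ t=0..0: t=0:+1/2073600 = 1/2073600
⇒ 3j(2 6 8; 0 0 0)² = 28/1105, sgn +1
Racah Σ t=0..0: t=0:+1/3628800 = 1/3628800
⇒ 3j(2 6 8; -1 1 0)² = 16/1105, sgn +1
4πI² = N·(3j₀)²·(3jₘ)² = 448/1105
I = +1·√(0.40543/4π) = 0.17961927
No selection rule forces the value: the integral is nonzero (none).

0.179619 (none)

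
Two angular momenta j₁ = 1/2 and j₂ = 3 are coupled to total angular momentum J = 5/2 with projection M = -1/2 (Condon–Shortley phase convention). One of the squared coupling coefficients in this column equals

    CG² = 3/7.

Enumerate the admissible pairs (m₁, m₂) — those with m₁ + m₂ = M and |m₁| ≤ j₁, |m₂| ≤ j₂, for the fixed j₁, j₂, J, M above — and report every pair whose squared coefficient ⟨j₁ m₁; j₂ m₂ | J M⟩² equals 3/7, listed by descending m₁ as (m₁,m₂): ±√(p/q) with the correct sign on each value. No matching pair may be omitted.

Admissible pairs with m₁+m₂ = M = -1/2: (-1/2,0), (1/2,-1)
  (m₁,m₂)=(1/2,-1): CG² = 4/7, CG = +√(4/7)
  (m₁,m₂)=(-1/2,0): CG² = 3/7, CG = −√(3/7)   ← matches the target
Pairs with CG² = 3/7: (-1/2,0): −√(3/7)

(-1/2,0): −√(3/7)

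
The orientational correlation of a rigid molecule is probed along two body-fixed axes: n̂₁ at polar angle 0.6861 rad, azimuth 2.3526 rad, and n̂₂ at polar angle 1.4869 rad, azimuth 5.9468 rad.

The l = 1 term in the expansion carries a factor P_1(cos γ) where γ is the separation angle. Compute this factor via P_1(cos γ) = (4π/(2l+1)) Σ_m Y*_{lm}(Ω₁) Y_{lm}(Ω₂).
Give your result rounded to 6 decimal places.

Summing Y*_{l m}(θ₁,φ₁)·Y_{l m}(θ₂,φ₂) over m ∈ [−1, 1]; prefactor 4π/(2·1+1) = 4.188790:
  m=-1: (-0.15421 + 0.15533j) × (0.32498 + 0.11364j) = -0.06777 + 0.03295j  (running Σ = -0.06777 + 0.03295j)
  m=0: (0.37804 + 0.00000j) × (0.04094 + 0.00000j) = 0.01548 + 0.00000j  (running Σ = -0.05229 + 0.03295j)
  m=1: (0.15421 + 0.15533j) × (-0.32498 + 0.11364j) = -0.06777 - 0.03295j  (running Σ = -0.12006 + 0.00000j)
Σ over m = -0.12006 + 0.00000j; ×(4π/3) → -0.50289 + 0.00000j. Real part: -0.502895

-0.502895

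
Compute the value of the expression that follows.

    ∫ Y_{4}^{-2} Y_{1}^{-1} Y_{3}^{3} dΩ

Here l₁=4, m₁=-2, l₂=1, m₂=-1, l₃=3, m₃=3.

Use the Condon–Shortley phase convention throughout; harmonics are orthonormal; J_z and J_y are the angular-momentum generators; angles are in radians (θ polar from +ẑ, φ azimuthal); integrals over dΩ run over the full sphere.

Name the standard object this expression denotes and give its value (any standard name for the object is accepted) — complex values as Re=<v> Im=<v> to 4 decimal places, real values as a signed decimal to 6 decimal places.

This is a Gaunt coefficient — the integral of a triple product of spherical harmonics over the sphere.
m-sum 0 ✓  L=8 even ✓  3≤3≤5 ✓
Π(2lᵢ+1) = 9×3×7 = 189
triangle coeff Δ(4,1,3) = 1/252
Σ_t [1,1]: t=1:−1/36 = -1/36
(3j)²=4/63 [(4 1 3; 0 0 0)], sign=+1
Σ_t [0,0]: t=0:+1/1440 = 1/1440
(3j)²=1/252 [(4 1 3; -2 -1 3)], sign=+1
⇒ 4πI² = 1/21
I = (+1)√(1/21/(4π)) = 0.06155813

Gaunt coefficient, +0.061558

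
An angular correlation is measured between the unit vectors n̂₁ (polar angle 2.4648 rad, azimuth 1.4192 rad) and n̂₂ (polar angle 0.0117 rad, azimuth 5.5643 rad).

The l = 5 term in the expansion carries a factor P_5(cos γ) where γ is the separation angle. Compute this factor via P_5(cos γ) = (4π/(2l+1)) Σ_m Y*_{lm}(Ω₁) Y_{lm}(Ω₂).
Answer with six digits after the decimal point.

0.414313

Term-by-term m-sum for l=5 (normalisation 4π/11 = 1.142397):
  [-5]  conj(Y_{5,-5})(Ω₁) = +0.030746+0.032480i ; Y_{5,-5}(Ω₂) = -0.000000-0.000000i ; Δ = -0.000000-0.000000i
  [-4]  conj(Y_{5,-4})(Ω₁) = -0.144658+0.100328i ; Y_{5,-4}(Ω₂) = -0.000000+0.000000i ; Δ = +0.000000-0.000000i
  [-3]  conj(Y_{5,-3})(Ω₁) = -0.166865-0.341254i ; Y_{5,-3}(Ω₂) = -0.000002+0.000004i ; Δ = +0.000002+0.000000i
  [-2]  conj(Y_{5,-2})(Ω₁) = +0.407189-0.127384i ; Y_{5,-2}(Ω₂) = +0.000062+0.000460i ; Δ = +0.000084+0.000179i
  [-1]  conj(Y_{5,-1})(Ω₁) = +0.007516+0.049196i ; Y_{5,-1}(Ω₂) = +0.022549+0.019732i ; Δ = -0.000801+0.001258i
  [+0]  conj(Y_{5,0})(Ω₁) = +0.389562-0.000000i ; Y_{5,0}(Ω₂) = +0.934642+0.000000i ; Δ = +0.364101+0.000000i
  [+1]  conj(Y_{5,1})(Ω₁) = -0.007516+0.049196i ; Y_{5,1}(Ω₂) = -0.022549+0.019732i ; Δ = -0.000801-0.001258i
  [+2]  conj(Y_{5,2})(Ω₁) = +0.407189+0.127384i ; Y_{5,2}(Ω₂) = +0.000062-0.000460i ; Δ = +0.000084-0.000179i
  [+3]  conj(Y_{5,3})(Ω₁) = +0.166865-0.341254i ; Y_{5,3}(Ω₂) = +0.000002+0.000004i ; Δ = +0.000002-0.000000i
  [+4]  conj(Y_{5,4})(Ω₁) = -0.144658-0.100328i ; Y_{5,4}(Ω₂) = -0.000000-0.000000i ; Δ = +0.000000+0.000000i
  [+5]  conj(Y_{5,5})(Ω₁) = -0.030746+0.032480i ; Y_{5,5}(Ω₂) = +0.000000-0.000000i ; Δ = -0.000000+0.000000i
Accumulated sum +0.362669-0.000000i; after 4π/(2l+1) scaling, +0.414313-0.000000i ⇒ P_5 = 0.414313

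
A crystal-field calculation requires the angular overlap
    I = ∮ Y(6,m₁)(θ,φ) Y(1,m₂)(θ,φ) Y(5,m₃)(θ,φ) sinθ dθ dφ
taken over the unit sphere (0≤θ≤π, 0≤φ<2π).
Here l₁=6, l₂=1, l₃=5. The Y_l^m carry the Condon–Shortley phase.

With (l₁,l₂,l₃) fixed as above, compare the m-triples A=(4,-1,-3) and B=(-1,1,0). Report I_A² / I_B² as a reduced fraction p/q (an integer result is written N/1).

Same 6,1,5: normalisation and zero-m 3j drop out of the ratio.
A: Δ: 2! 10! 0! / 13! → 1/858; sum: t=0:+1/161280 = 1/161280; 3j²(6 1 5; 4 -1 -3) = Δ·Π!·Σ² = 15/286  (sign +1)
B: Δ: 2! 10! 0! / 13! → 1/858; sum: t=2:+1/28800 = 1/28800; 3j²(6 1 5; -1 1 0) = Δ·Π!·Σ² = 7/286  (sign -1)
I_A²/I_B² = (15/286)/(7/286) = 15/7

15/7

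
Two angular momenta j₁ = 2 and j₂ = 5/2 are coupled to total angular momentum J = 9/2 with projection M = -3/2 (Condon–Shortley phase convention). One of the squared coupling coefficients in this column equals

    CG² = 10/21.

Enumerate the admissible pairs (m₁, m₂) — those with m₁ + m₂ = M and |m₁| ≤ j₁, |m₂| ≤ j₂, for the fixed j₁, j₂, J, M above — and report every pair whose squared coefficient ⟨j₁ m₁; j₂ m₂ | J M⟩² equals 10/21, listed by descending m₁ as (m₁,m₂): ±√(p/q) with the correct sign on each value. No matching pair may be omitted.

(-1,-1/2): +√(10/21)

Admissible pairs with m₁+m₂ = M = -3/2: (-2,1/2), (-1,-1/2), (0,-3/2), (1,-5/2)
  (m₁,m₂)=(1,-5/2): CG² = 1/21, CG = +√(1/21)
  (m₁,m₂)=(0,-3/2): CG² = 5/14, CG = +√(5/14)
  (m₁,m₂)=(-1,-1/2): CG² = 10/21, CG = +√(10/21)   ← matches the target
  (m₁,m₂)=(-2,1/2): CG² = 5/42, CG = +√(5/42)
Pairs with CG² = 10/21: (-1,-1/2): +√(10/21)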